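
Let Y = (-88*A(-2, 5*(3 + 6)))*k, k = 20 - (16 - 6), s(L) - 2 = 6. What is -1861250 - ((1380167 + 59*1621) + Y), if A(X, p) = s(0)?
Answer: -3330016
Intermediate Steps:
s(L) = 8 (s(L) = 2 + 6 = 8)
A(X, p) = 8
k = 10 (k = 20 - 1*10 = 20 - 10 = 10)
Y = -7040 (Y = -88*8*10 = -704*10 = -7040)
-1861250 - ((1380167 + 59*1621) + Y) = -1861250 - ((1380167 + 59*1621) - 7040) = -1861250 - ((1380167 + 95639) - 7040) = -1861250 - (1475806 - 7040) = -1861250 - 1*1468766 = -1861250 - 1468766 = -3330016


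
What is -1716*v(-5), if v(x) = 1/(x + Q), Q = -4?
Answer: 572/3 ≈ 190.67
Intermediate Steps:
v(x) = 1/(-4 + x) (v(x) = 1/(x - 4) = 1/(-4 + x))
-1716*v(-5) = -1716/(-4 - 5) = -1716/(-9) = -1716*(-1/9) = 572/3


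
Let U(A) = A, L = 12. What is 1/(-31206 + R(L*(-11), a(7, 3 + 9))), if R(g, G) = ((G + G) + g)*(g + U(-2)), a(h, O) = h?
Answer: -1/15394 ≈ -6.4960e-5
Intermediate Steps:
R(g, G) = (-2 + g)*(g + 2*G) (R(g, G) = ((G + G) + g)*(g - 2) = (2*G + g)*(-2 + g) = (g + 2*G)*(-2 + g) = (-2 + g)*(g + 2*G))
1/(-31206 + R(L*(-11), a(7, 3 + 9))) = 1/(-31206 + ((12*(-11))**2 - 4*7 - 24*(-11) + 2*7*(12*(-11)))) = 1/(-31206 + ((-132)**2 - 28 - 2*(-132) + 2*7*(-132))) = 1/(-31206 + (17424 - 28 + 264 - 1848)) = 1/(-31206 + 15812) = 1/(-15394) = -1/15394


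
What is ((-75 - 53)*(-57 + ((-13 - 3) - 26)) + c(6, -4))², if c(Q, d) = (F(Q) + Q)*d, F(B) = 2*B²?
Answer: 152769600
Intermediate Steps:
c(Q, d) = d*(Q + 2*Q²) (c(Q, d) = (2*Q² + Q)*d = (Q + 2*Q²)*d = d*(Q + 2*Q²))
((-75 - 53)*(-57 + ((-13 - 3) - 26)) + c(6, -4))² = ((-75 - 53)*(-57 + ((-13 - 3) - 26)) + 6*(-4)*(1 + 2*6))² = (-128*(-57 + (-16 - 26)) + 6*(-4)*(1 + 12))² = (-128*(-57 - 42) + 6*(-4)*13)² = (-128*(-99) - 312)² = (12672 - 312)² = 12360² = 152769600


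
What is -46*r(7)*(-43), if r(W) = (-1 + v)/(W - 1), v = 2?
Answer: 989/3 ≈ 329.67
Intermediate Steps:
r(W) = 1/(-1 + W) (r(W) = (-1 + 2)/(W - 1) = 1/(-1 + W))
-46*r(7)*(-43) = -46/(-1 + 7)*(-43) = -46/6*(-43) = -46*⅙*(-43) = -23/3*(-43) = 989/3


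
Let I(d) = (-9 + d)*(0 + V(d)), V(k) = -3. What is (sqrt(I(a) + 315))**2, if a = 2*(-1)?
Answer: 348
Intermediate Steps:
a = -2
I(d) = 27 - 3*d (I(d) = (-9 + d)*(0 - 3) = (-9 + d)*(-3) = 27 - 3*d)
(sqrt(I(a) + 315))**2 = (sqrt((27 - 3*(-2)) + 315))**2 = (sqrt((27 + 6) + 315))**2 = (sqrt(33 + 315))**2 = (sqrt(348))**2 = (2*sqrt(87))**2 = 348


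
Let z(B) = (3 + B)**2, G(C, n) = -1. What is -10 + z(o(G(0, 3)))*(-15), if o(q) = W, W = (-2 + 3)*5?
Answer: -970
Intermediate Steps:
W = 5 (W = 1*5 = 5)
o(q) = 5
-10 + z(o(G(0, 3)))*(-15) = -10 + (3 + 5)**2*(-15) = -10 + 8**2*(-15) = -10 + 64*(-15) = -10 - 960 = -970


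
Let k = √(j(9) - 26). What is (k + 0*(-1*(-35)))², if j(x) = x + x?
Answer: -8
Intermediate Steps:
j(x) = 2*x
k = 2*I*√2 (k = √(2*9 - 26) = √(18 - 26) = √(-8) = 2*I*√2 ≈ 2.8284*I)
(k + 0*(-1*(-35)))² = (2*I*√2 + 0*(-1*(-35)))² = (2*I*√2 + 0*35)² = (2*I*√2 + 0)² = (2*I*√2)² = -8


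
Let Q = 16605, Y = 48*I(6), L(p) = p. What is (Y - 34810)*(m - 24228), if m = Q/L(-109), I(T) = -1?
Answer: 92633636106/109 ≈ 8.4985e+8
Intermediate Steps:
Y = -48 (Y = 48*(-1) = -48)
m = -16605/109 (m = 16605/(-109) = 16605*(-1/109) = -16605/109 ≈ -152.34)
(Y - 34810)*(m - 24228) = (-48 - 34810)*(-16605/109 - 24228) = -34858*(-2657457/109) = 92633636106/109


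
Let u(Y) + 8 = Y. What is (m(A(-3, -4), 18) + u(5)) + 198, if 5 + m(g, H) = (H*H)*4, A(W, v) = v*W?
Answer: 1486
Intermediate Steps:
A(W, v) = W*v
u(Y) = -8 + Y
m(g, H) = -5 + 4*H² (m(g, H) = -5 + (H*H)*4 = -5 + H²*4 = -5 + 4*H²)
(m(A(-3, -4), 18) + u(5)) + 198 = ((-5 + 4*18²) + (-8 + 5)) + 198 = ((-5 + 4*324) - 3) + 198 = ((-5 + 1296) - 3) + 198 = (1291 - 3) + 198 = 1288 + 198 = 1486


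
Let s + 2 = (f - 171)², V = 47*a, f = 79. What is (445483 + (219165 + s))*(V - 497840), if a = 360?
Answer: -323712061200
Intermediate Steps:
V = 16920 (V = 47*360 = 16920)
s = 8462 (s = -2 + (79 - 171)² = -2 + (-92)² = -2 + 8464 = 8462)
(445483 + (219165 + s))*(V - 497840) = (445483 + (219165 + 8462))*(16920 - 497840) = (445483 + 227627)*(-480920) = 673110*(-480920) = -323712061200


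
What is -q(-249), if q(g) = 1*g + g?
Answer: 498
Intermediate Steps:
q(g) = 2*g (q(g) = g + g = 2*g)
-q(-249) = -2*(-249) = -1*(-498) = 498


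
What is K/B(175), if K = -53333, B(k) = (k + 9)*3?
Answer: -53333/552 ≈ -96.618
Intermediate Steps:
B(k) = 27 + 3*k (B(k) = (9 + k)*3 = 27 + 3*k)
K/B(175) = -53333/(27 + 3*175) = -53333/(27 + 525) = -53333/552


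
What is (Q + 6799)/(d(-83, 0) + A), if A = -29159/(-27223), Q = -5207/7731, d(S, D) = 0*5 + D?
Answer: 1430782677226/225428229 ≈ 6347.0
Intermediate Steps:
d(S, D) = D (d(S, D) = 0 + D = D)
Q = -5207/7731 (Q = -5207*1/7731 = -5207/7731 ≈ -0.67352)
A = 29159/27223 (A = -29159*(-1/27223) = 29159/27223 ≈ 1.0711)
(Q + 6799)/(d(-83, 0) + A) = (-5207/7731 + 6799)/(0 + 29159/27223) = 52557862/(7731*(29159/27223)) = (52557862/7731)*(27223/29159) = 1430782677226/225428229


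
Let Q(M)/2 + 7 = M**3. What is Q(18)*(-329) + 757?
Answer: -3832093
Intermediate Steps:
Q(M) = -14 + 2*M**3
Q(18)*(-329) + 757 = (-14 + 2*18**3)*(-329) + 757 = (-14 + 2*5832)*(-329) + 757 = (-14 + 11664)*(-329) + 757 = 11650*(-329) + 757 = -3832850 + 757 = -3832093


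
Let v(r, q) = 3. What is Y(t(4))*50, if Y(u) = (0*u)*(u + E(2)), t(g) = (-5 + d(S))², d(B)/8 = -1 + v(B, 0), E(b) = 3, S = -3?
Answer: 0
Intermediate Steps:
d(B) = 16 (d(B) = 8*(-1 + 3) = 8*2 = 16)
t(g) = 121 (t(g) = (-5 + 16)² = 11² = 121)
Y(u) = 0 (Y(u) = (0*u)*(u + 3) = 0*(3 + u) = 0)
Y(t(4))*50 = 0*50 = 0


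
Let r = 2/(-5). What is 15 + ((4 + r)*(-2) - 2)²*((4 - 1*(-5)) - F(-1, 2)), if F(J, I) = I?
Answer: 15187/25 ≈ 607.48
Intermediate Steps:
r = -⅖ (r = 2*(-⅕) = -⅖ ≈ -0.40000)
15 + ((4 + r)*(-2) - 2)²*((4 - 1*(-5)) - F(-1, 2)) = 15 + ((4 - ⅖)*(-2) - 2)²*((4 - 1*(-5)) - 1*2) = 15 + ((18/5)*(-2) - 2)²*((4 + 5) - 2) = 15 + (-36/5 - 2)²*(9 - 2) = 15 + (-46/5)²*7 = 15 + (2116/25)*7 = 15 + 14812/25 = 15187/25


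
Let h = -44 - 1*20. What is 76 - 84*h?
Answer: 5452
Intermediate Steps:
h = -64 (h = -44 - 20 = -64)
76 - 84*h = 76 - 84*(-64) = 76 + 5376 = 5452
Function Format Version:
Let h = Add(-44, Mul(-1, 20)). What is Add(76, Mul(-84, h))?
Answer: 5452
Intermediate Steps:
h = -64 (h = Add(-44, -20) = -64)
Add(76, Mul(-84, h)) = Add(76, Mul(-84, -64)) = Add(76, 5376) = 5452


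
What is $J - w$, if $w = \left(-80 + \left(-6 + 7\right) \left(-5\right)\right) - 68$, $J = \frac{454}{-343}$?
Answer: $\frac{52025}{343} \approx 151.68$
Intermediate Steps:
$J = - \frac{454}{343}$ ($J = 454 \left(- \frac{1}{343}\right) = - \frac{454}{343} \approx -1.3236$)
$w = -153$ ($w = \left(-80 + 1 \left(-5\right)\right) - 68 = \left(-80 - 5\right) - 68 = -85 - 68 = -153$)
$J - w = - \frac{454}{343} - -153 = - \frac{454}{343} + 153 = \frac{52025}{343}$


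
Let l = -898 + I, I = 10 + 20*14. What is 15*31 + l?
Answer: -143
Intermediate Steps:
I = 290 (I = 10 + 280 = 290)
l = -608 (l = -898 + 290 = -608)
15*31 + l = 15*31 - 608 = 465 - 608 = -143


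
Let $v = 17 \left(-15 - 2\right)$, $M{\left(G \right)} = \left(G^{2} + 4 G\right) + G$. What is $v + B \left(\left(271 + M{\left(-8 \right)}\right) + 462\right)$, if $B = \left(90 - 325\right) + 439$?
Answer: $154139$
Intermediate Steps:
$M{\left(G \right)} = G^{2} + 5 G$
$B = 204$ ($B = -235 + 439 = 204$)
$v = -289$ ($v = 17 \left(-17\right) = -289$)
$v + B \left(\left(271 + M{\left(-8 \right)}\right) + 462\right) = -289 + 204 \left(\left(271 - 8 \left(5 - 8\right)\right) + 462\right) = -289 + 204 \left(\left(271 - -24\right) + 462\right) = -289 + 204 \left(\left(271 + 24\right) + 462\right) = -289 + 204 \left(295 + 462\right) = -289 + 204 \cdot 757 = -289 + 154428 = 154139$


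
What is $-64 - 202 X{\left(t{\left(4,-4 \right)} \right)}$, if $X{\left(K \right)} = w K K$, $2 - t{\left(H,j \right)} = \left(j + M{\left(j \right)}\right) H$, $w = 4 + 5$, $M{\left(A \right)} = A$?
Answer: $-2101672$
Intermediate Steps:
$w = 9$
$t{\left(H,j \right)} = 2 - 2 H j$ ($t{\left(H,j \right)} = 2 - \left(j + j\right) H = 2 - 2 j H = 2 - 2 H j$)
$X{\left(K \right)} = 9 K^{2}$ ($X{\left(K \right)} = 9 K K = 9 K^{2}$)
$-64 - 202 X{\left(t{\left(4,-4 \right)} \right)} = -64 - 202 \cdot 9 \left(2 - 8 \left(-4\right)\right)^{2} = -64 - 202 \cdot 9 \left(2 + 32\right)^{2} = -64 - 202 \cdot 9 \cdot 34^{2} = -64 - 202 \cdot 9 \cdot 1156 = -64 - 2101608 = -2101672$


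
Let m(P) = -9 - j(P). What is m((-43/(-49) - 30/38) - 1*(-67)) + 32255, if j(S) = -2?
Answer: 32248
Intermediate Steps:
m(P) = -7 (m(P) = -9 - 1*(-2) = -9 + 2 = -7)
m((-43/(-49) - 30/38) - 1*(-67)) + 32255 = -7 + 32255 = 32248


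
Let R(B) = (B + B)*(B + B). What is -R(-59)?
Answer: -13924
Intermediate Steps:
R(B) = 4*B**2 (R(B) = (2*B)*(2*B) = 4*B**2)
-R(-59) = -4*(-59)**2 = -4*3481 = -1*13924 = -13924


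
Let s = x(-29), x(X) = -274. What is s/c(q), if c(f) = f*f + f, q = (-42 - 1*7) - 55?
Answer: -137/5356 ≈ -0.025579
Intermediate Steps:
s = -274
q = -104 (q = (-42 - 7) - 55 = -49 - 55 = -104)
c(f) = f + f² (c(f) = f² + f = f + f²)
s/c(q) = -274*(-1/(104*(1 - 104))) = -274/((-104*(-103))) = -274/10712 = -274*1/10712 = -137/5356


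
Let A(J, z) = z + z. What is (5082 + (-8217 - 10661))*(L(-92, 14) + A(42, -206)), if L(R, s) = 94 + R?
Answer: 5656360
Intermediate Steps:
A(J, z) = 2*z
(5082 + (-8217 - 10661))*(L(-92, 14) + A(42, -206)) = (5082 + (-8217 - 10661))*((94 - 92) + 2*(-206)) = (5082 - 18878)*(2 - 412) = -13796*(-410) = 5656360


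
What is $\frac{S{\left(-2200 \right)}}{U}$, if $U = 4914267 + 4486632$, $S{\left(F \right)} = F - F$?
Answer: $0$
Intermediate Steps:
$S{\left(F \right)} = 0$
$U = 9400899$
$\frac{S{\left(-2200 \right)}}{U} = \frac{0}{9400899} = 0 \cdot \frac{1}{9400899} = 0$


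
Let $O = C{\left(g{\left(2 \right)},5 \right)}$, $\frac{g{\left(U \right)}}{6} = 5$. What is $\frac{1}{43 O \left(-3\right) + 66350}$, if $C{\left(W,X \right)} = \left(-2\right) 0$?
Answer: $\frac{1}{66350} \approx 1.5072 \cdot 10^{-5}$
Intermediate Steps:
$g{\left(U \right)} = 30$ ($g{\left(U \right)} = 6 \cdot 5 = 30$)
$C{\left(W,X \right)} = 0$
$O = 0$
$\frac{1}{43 O \left(-3\right) + 66350} = \frac{1}{43 \cdot 0 \left(-3\right) + 66350} = \frac{1}{0 \left(-3\right) + 66350} = \frac{1}{0 + 66350} = \frac{1}{66350}$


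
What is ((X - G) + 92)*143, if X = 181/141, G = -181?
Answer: 5530382/141 ≈ 39223.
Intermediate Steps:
X = 181/141 (X = 181*(1/141) = 181/141 ≈ 1.2837)
((X - G) + 92)*143 = ((181/141 - 1*(-181)) + 92)*143 = ((181/141 + 181) + 92)*143 = (25702/141 + 92)*143 = (38674/141)*143 = 5530382/141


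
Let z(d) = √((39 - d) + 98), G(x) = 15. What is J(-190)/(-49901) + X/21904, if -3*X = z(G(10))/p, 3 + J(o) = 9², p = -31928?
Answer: -78/49901 + √122/2098052736 ≈ -0.0015631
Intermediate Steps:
z(d) = √(137 - d)
J(o) = 78 (J(o) = -3 + 9² = -3 + 81 = 78)
X = √122/95784 (X = -√(137 - 1*15)/(3*(-31928)) = -√(137 - 15)*(-1)/(3*31928) = -√122*(-1)/(3*31928) = -(-1)*√122/95784 = √122/95784 ≈ 0.00011532)
J(-190)/(-49901) + X/21904 = 78/(-49901) + (√122/95784)/21904 = 78*(-1/49901) + (√122/95784)*(1/21904) = -78/49901 + √122/2098052736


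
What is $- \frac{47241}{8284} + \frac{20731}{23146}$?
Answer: $- \frac{460852291}{95870732} \approx -4.807$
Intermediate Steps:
$- \frac{47241}{8284} + \frac{20731}{23146} = - \frac{460852291}{95870732}$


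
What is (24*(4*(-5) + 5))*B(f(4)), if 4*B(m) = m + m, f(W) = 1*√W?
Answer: -360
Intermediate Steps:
f(W) = √W
B(m) = m/2 (B(m) = (m + m)/4 = (2*m)/4 = m/2)
(24*(4*(-5) + 5))*B(f(4)) = (24*(4*(-5) + 5))*(√4/2) = (24*(-20 + 5))*((½)*2) = (24*(-15))*1 = -360*1 = -360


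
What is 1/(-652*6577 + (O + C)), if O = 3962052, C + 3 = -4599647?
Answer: -1/4925802 ≈ -2.0301e-7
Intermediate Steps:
C = -4599650 (C = -3 - 4599647 = -4599650)
1/(-652*6577 + (O + C)) = 1/(-652*6577 + (3962052 - 4599650)) = 1/(-4288204 - 637598) = 1/(-4925802) = -1/4925802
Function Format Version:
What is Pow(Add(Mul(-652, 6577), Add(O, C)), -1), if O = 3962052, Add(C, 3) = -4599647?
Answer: Rational(-1, 4925802) ≈ -2.0301e-7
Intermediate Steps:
C = -4599650 (C = Add(-3, -4599647) = -4599650)
Pow(Add(Mul(-652, 6577), Add(O, C)), -1) = Pow(Add(Mul(-652, 6577), Add(3962052, -4599650)), -1) = Pow(Add(-4288204, -637598), -1) = Pow(-4925802, -1) = Rational(-1, 4925802)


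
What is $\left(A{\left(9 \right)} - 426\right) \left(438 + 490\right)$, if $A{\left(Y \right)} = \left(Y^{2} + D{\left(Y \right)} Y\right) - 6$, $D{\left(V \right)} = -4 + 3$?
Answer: $-334080$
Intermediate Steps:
$D{\left(V \right)} = -1$
$A{\left(Y \right)} = -6 + Y^{2} - Y$ ($A{\left(Y \right)} = \left(Y^{2} - Y\right) - 6 = -6 + Y^{2} - Y$)
$\left(A{\left(9 \right)} - 426\right) \left(438 + 490\right) = \left(\left(-6 + 9^{2} - 9\right) - 426\right) \left(438 + 490\right) = \left(\left(-6 + 81 - 9\right) - 426\right) 928 = \left(66 - 426\right) 928 = \left(-360\right) 928 = -334080$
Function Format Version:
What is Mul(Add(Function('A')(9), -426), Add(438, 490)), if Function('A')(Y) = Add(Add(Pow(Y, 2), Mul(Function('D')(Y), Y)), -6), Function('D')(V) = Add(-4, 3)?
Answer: -334080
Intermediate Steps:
Function('D')(V) = -1
Function('A')(Y) = Add(-6, Pow(Y, 2), Mul(-1, Y)) (Function('A')(Y) = Add(Add(Pow(Y, 2), Mul(-1, Y)), -6) = Add(-6, Pow(Y, 2), Mul(-1, Y)))
Mul(Add(Function('A')(9), -426), Add(438, 490)) = Mul(Add(Add(-6, Pow(9, 2), Mul(-1, 9)), -426), Add(438, 490)) = Mul(Add(Add(-6, 81, -9), -426), 928) = Mul(Add(66, -426), 928) = Mul(-360, 928) = -334080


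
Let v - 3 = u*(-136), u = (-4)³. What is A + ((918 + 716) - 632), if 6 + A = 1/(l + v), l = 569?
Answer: 9238897/9276 ≈ 996.00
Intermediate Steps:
u = -64
v = 8707 (v = 3 - 64*(-136) = 3 + 8704 = 8707)
A = -55655/9276 (A = -6 + 1/(569 + 8707) = -6 + 1/9276 = -55655/9276 ≈ -5.9999)
A + ((918 + 716) - 632) = -55655/9276 + ((918 + 716) - 632) = -55655/9276 + (1634 - 632) = -55655/9276 + 1002 = 9238897/9276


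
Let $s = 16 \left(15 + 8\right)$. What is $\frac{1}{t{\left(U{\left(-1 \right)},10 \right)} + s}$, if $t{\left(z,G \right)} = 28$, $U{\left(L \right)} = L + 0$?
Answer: $\frac{1}{396} \approx 0.0025253$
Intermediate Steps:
$U{\left(L \right)} = L$
$s = 368$ ($s = 16 \cdot 23 = 368$)
$\frac{1}{t{\left(U{\left(-1 \right)},10 \right)} + s} = \frac{1}{28 + 368} = \frac{1}{396}$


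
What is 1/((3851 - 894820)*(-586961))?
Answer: 1/522964055209 ≈ 1.9122e-12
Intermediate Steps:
1/((3851 - 894820)*(-586961)) = -1/586961/(-890969) = -1/890969*(-1/586961) = 1/522964055209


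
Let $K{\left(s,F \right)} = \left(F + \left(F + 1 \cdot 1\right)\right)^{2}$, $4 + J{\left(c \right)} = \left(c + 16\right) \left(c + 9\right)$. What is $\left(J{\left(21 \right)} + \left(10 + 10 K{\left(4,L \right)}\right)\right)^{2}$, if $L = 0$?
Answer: $1267876$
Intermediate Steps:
$J{\left(c \right)} = -4 + \left(9 + c\right) \left(16 + c\right)$ ($J{\left(c \right)} = -4 + \left(c + 16\right) \left(c + 9\right) = -4 + \left(16 + c\right) \left(9 + c\right) = -4 + \left(9 + c\right) \left(16 + c\right)$)
$K{\left(s,F \right)} = \left(1 + 2 F\right)^{2}$ ($K{\left(s,F \right)} = \left(F + \left(F + 1\right)\right)^{2} = \left(F + \left(1 + F\right)\right)^{2} = \left(1 + 2 F\right)^{2}$)
$\left(J{\left(21 \right)} + \left(10 + 10 K{\left(4,L \right)}\right)\right)^{2} = \left(\left(140 + 21^{2} + 25 \cdot 21\right) + \left(10 + 10 \left(1 + 2 \cdot 0\right)^{2}\right)\right)^{2} = \left(\left(140 + 441 + 525\right) + \left(10 + 10 \left(1 + 0\right)^{2}\right)\right)^{2} = \left(1106 + \left(10 + 10 \cdot 1^{2}\right)\right)^{2} = \left(1106 + \left(10 + 10 \cdot 1\right)\right)^{2} = \left(1106 + \left(10 + 10\right)\right)^{2} = \left(1106 + 20\right)^{2} = 1126^{2} = 1267876$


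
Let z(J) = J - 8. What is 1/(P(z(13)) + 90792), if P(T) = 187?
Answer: 1/90979 ≈ 1.0992e-5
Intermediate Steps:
z(J) = -8 + J
1/(P(z(13)) + 90792) = 1/(187 + 90792) = 1/90979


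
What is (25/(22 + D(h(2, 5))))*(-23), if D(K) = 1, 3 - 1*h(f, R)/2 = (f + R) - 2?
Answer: -25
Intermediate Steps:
h(f, R) = 10 - 2*R - 2*f (h(f, R) = 6 - 2*((f + R) - 2) = 6 - 2*((R + f) - 2) = 6 - 2*(-2 + R + f) = 6 + (4 - 2*R - 2*f) = 10 - 2*R - 2*f)
(25/(22 + D(h(2, 5))))*(-23) = (25/(22 + 1))*(-23) = (25/23)*(-23) = -25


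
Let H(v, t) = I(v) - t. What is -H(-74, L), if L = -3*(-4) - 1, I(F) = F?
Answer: 85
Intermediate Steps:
L = 11 (L = 12 - 1 = 11)
H(v, t) = v - t
-H(-74, L) = -(-74 - 1*11) = -(-74 - 11) = -1*(-85) = 85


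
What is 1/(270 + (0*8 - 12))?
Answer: 1/258 ≈ 0.0038760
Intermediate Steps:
1/(270 + (0*8 - 12)) = 1/(270 + (0 - 12)) = 1/(270 - 12) = 1/258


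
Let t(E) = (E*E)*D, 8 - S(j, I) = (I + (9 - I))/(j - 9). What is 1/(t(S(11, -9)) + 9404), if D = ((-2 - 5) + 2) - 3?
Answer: 1/9306 ≈ 0.00010746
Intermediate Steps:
D = -8 (D = (-7 + 2) - 3 = -5 - 3 = -8)
S(j, I) = 8 - 9/(-9 + j) (S(j, I) = 8 - (I + (9 - I))/(j - 9) = 8 - 9/(-9 + j))
t(E) = -8*E² (t(E) = (E*E)*(-8) = E²*(-8) = -8*E²)
1/(t(S(11, -9)) + 9404) = 1/(-8*(-81 + 8*11)²/(-9 + 11)² + 9404) = 1/(-8*(-81 + 88)²/4 + 9404) = 1/(-8*((½)*7)² + 9404) = 1/(-8*(7/2)² + 9404) = 1/(-8*49/4 + 9404) = 1/(-98 + 9404) = 1/9306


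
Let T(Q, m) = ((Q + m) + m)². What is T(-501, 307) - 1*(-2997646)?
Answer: 3010415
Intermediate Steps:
T(Q, m) = (Q + 2*m)²
T(-501, 307) - 1*(-2997646) = (-501 + 2*307)² - 1*(-2997646) = (-501 + 614)² + 2997646 = 113² + 2997646 = 12769 + 2997646 = 3010415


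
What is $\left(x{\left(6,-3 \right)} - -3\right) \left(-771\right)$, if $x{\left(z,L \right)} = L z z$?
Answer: $80955$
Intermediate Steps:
$x{\left(z,L \right)} = L z^{2}$
$\left(x{\left(6,-3 \right)} - -3\right) \left(-771\right) = \left(- 3 \cdot 6^{2} - -3\right) \left(-771\right) = \left(\left(-3\right) 36 + 3\right) \left(-771\right) = \left(-108 + 3\right) \left(-771\right) = \left(-105\right) \left(-771\right) = 80955$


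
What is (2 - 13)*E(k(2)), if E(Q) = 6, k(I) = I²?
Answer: -66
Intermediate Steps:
(2 - 13)*E(k(2)) = (2 - 13)*6 = -11*6 = -66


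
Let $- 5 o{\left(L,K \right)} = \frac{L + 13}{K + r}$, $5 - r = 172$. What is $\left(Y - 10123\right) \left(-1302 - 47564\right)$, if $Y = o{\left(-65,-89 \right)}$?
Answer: $\frac{79147600509}{160} \approx 4.9467 \cdot 10^{8}$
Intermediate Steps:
$r = -167$ ($r = 5 - 172 = -167$)
$o{\left(L,K \right)} = - \frac{13 + L}{5 \left(-167 + K\right)}$ ($o{\left(L,K \right)} = - \frac{\left(L + 13\right) \frac{1}{K - 167}}{5} = - \frac{\left(13 + L\right) \frac{1}{-167 + K}}{5} = - \frac{\frac{1}{-167 + K} \left(13 + L\right)}{5} = - \frac{13 + L}{5 \left(-167 + K\right)}$)
$Y = - \frac{13}{320}$ ($Y = \frac{-13 - -65}{5 \left(-167 - 89\right)} = \frac{-13 + 65}{5 \left(-256\right)} = \frac{1}{5} \left(- \frac{1}{256}\right) 52 = - \frac{13}{320} \approx -0.040625$)
$\left(Y - 10123\right) \left(-1302 - 47564\right) = \left(- \frac{13}{320} - 10123\right) \left(-1302 - 47564\right) = \left(- \frac{3239373}{320}\right) \left(-48866\right) = \frac{79147600509}{160}$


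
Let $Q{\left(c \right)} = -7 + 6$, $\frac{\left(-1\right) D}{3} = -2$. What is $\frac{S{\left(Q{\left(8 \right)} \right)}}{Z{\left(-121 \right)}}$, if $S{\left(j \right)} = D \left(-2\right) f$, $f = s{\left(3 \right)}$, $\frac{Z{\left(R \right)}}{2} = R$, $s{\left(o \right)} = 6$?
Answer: $\frac{36}{121} \approx 0.29752$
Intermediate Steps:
$D = 6$ ($D = \left(-3\right) \left(-2\right) = 6$)
$Z{\left(R \right)} = 2 R$
$f = 6$
$Q{\left(c \right)} = -1$
$S{\left(j \right)} = -72$ ($S{\left(j \right)} = 6 \left(-2\right) 6 = \left(-12\right) 6 = -72$)
$\frac{S{\left(Q{\left(8 \right)} \right)}}{Z{\left(-121 \right)}} = - \frac{72}{2 \left(-121\right)} = - \frac{72}{-242} = \left(-72\right) \left(- \frac{1}{242}\right) = \frac{36}{121}$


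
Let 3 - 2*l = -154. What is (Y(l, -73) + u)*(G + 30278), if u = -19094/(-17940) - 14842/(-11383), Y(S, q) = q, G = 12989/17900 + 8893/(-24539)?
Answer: -95916150619817889450119/44849651267031000 ≈ -2.1386e+6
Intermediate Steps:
l = 157/2 (l = 3/2 - 1/2*(-154) = 3/2 + 77 = 157/2 ≈ 78.500)
G = 159552371/439248100 (G = 12989*(1/17900) + 8893*(-1/24539) = 12989/17900 - 8893/24539 = 159552371/439248100 ≈ 0.36324)
u = 241806241/102105510 (u = -19094*(-1/17940) - 14842*(-1/11383) = 9547/8970 + 14842/11383 = 241806241/102105510 ≈ 2.3682)
(Y(l, -73) + u)*(G + 30278) = (-73 + 241806241/102105510)*(159552371/439248100 + 30278) = -7211895989/102105510*13299713524171/439248100 = -95916150619817889450119/44849651267031000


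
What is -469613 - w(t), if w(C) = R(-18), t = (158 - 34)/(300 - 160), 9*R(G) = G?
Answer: -469611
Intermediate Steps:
R(G) = G/9
t = 31/35 (t = 124/140 = 124*(1/140) = 31/35 ≈ 0.88571)
w(C) = -2 (w(C) = (1/9)*(-18) = -2)
-469613 - w(t) = -469613 - 1*(-2) = -469613 + 2 = -469611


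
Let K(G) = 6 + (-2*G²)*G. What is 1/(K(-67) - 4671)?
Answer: 1/596861 ≈ 1.6754e-6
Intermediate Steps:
K(G) = 6 - 2*G³
1/(K(-67) - 4671) = 1/((6 - 2*(-67)³) - 4671) = 1/((6 - 2*(-300763)) - 4671) = 1/((6 + 601526) - 4671) = 1/(601532 - 4671) = 1/596861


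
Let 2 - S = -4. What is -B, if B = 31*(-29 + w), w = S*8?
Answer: -589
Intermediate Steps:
S = 6 (S = 2 - 1*(-4) = 2 + 4 = 6)
w = 48 (w = 6*8 = 48)
B = 589 (B = 31*(-29 + 48) = 31*19 = 589)
-B = -1*589 = -589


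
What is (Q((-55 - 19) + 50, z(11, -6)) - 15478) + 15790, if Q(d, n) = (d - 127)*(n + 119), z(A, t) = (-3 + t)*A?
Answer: -2708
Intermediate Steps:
z(A, t) = A*(-3 + t)
Q(d, n) = (-127 + d)*(119 + n)
(Q((-55 - 19) + 50, z(11, -6)) - 15478) + 15790 = ((-15113 - 1397*(-3 - 6) + 119*((-55 - 19) + 50) + ((-55 - 19) + 50)*(11*(-3 - 6))) - 15478) + 15790 = ((-15113 - 1397*(-9) + 119*(-74 + 50) + (-74 + 50)*(11*(-9))) - 15478) + 15790 = ((-15113 - 127*(-99) + 119*(-24) - 24*(-99)) - 15478) + 15790 = ((-15113 + 12573 - 2856 + 2376) - 15478) + 15790 = (-3020 - 15478) + 15790 = -18498 + 15790 = -2708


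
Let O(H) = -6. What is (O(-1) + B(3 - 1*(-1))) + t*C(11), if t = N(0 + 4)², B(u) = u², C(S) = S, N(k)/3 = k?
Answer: 1594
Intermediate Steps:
N(k) = 3*k
t = 144 (t = (3*(0 + 4))² = (3*4)² = 12² = 144)
(O(-1) + B(3 - 1*(-1))) + t*C(11) = (-6 + (3 - 1*(-1))²) + 144*11 = (-6 + (3 + 1)²) + 1584 = (-6 + 4²) + 1584 = (-6 + 16) + 1584 = 10 + 1584 = 1594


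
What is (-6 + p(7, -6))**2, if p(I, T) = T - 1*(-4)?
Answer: 64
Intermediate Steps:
p(I, T) = 4 + T (p(I, T) = T + 4 = 4 + T)
(-6 + p(7, -6))**2 = (-6 + (4 - 6))**2 = (-6 - 2)**2 = (-8)**2 = 64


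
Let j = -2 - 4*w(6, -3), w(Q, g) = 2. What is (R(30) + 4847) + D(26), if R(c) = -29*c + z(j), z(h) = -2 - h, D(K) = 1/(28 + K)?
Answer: 215191/54 ≈ 3985.0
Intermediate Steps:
j = -10 (j = -2 - 4*2 = -2 - 8 = -10)
R(c) = 8 - 29*c (R(c) = -29*c + (-2 - 1*(-10)) = -29*c + (-2 + 10) = -29*c + 8 = 8 - 29*c)
(R(30) + 4847) + D(26) = ((8 - 29*30) + 4847) + 1/(28 + 26) = ((8 - 870) + 4847) + 1/54 = (-862 + 4847) + 1/54 = 3985 + 1/54 = 215191/54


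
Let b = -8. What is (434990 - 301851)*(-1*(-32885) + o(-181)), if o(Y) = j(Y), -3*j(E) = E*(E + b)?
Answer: 2860091998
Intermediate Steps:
j(E) = -E*(-8 + E)/3 (j(E) = -E*(E - 8)/3 = -E*(-8 + E)/3)
o(Y) = Y*(8 - Y)/3
(434990 - 301851)*(-1*(-32885) + o(-181)) = (434990 - 301851)*(-1*(-32885) + (⅓)*(-181)*(8 - 1*(-181))) = 133139*(32885 + (⅓)*(-181)*(8 + 181)) = 133139*(32885 + (⅓)*(-181)*189) = 133139*(32885 - 11403) = 133139*21482 = 2860091998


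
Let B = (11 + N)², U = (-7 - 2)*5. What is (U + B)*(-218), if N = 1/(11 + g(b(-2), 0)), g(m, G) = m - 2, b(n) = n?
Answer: -845622/49 ≈ -17258.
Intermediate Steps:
U = -45 (U = -9*5 = -45)
g(m, G) = -2 + m
N = ⅐ (N = 1/(11 + (-2 - 2)) = 1/(11 - 4) = 1/7 = ⅐ ≈ 0.14286)
B = 6084/49 (B = (11 + ⅐)² = (78/7)² = 6084/49 ≈ 124.16)
(U + B)*(-218) = (-45 + 6084/49)*(-218) = (3879/49)*(-218) = -845622/49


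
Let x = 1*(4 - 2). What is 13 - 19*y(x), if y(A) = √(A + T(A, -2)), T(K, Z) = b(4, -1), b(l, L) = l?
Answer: 13 - 19*√6 ≈ -33.540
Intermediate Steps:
x = 2 (x = 1*2 = 2)
T(K, Z) = 4
y(A) = √(4 + A) (y(A) = √(A + 4) = √(4 + A))
13 - 19*y(x) = 13 - 19*√(4 + 2) = 13 - 19*√6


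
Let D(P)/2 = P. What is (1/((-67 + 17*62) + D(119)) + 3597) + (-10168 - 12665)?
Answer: -23564099/1225 ≈ -19236.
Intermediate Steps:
D(P) = 2*P
(1/((-67 + 17*62) + D(119)) + 3597) + (-10168 - 12665) = (1/((-67 + 17*62) + 2*119) + 3597) + (-10168 - 12665) = (1/((-67 + 1054) + 238) + 3597) - 22833 = (1/(987 + 238) + 3597) - 22833 = (1/1225 + 3597) - 22833 = 4406326/1225 - 22833 = -23564099/1225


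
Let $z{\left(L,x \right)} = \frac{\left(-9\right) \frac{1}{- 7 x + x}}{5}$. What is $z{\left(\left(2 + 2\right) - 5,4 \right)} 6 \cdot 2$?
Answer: $\frac{9}{10} \approx 0.9$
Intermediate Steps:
$z{\left(L,x \right)} = \frac{3}{10 x}$ ($z{\left(L,x \right)} = - \frac{9}{\left(-6\right) x} \frac{1}{5} = - 9 \left(- \frac{1}{6 x}\right) \frac{1}{5} = \frac{3}{2 x} \frac{1}{5} = \frac{3}{10 x}$)
$z{\left(\left(2 + 2\right) - 5,4 \right)} 6 \cdot 2 = \frac{3}{10 \cdot 4} \cdot 6 \cdot 2 = \frac{3}{10} \cdot \frac{1}{4} \cdot 12 = \frac{3}{40} \cdot 12 = \frac{9}{10}$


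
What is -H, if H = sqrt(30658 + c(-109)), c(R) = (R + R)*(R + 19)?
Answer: -sqrt(50278) ≈ -224.23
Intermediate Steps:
c(R) = 2*R*(19 + R) (c(R) = (2*R)*(19 + R) = 2*R*(19 + R))
H = sqrt(50278) (H = sqrt(30658 + 2*(-109)*(19 - 109)) = sqrt(30658 + 2*(-109)*(-90)) = sqrt(30658 + 19620) = sqrt(50278) ≈ 224.23)
-H = -sqrt(50278)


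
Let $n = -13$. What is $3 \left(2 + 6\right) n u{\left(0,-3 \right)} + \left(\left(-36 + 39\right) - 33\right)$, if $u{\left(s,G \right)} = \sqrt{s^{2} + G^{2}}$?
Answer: $-966$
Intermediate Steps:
$u{\left(s,G \right)} = \sqrt{G^{2} + s^{2}}$
$3 \left(2 + 6\right) n u{\left(0,-3 \right)} + \left(\left(-36 + 39\right) - 33\right) = 3 \left(2 + 6\right) \left(-13\right) \sqrt{\left(-3\right)^{2} + 0^{2}} + \left(\left(-36 + 39\right) - 33\right) = 3 \cdot 8 \left(-13\right) \sqrt{9 + 0} + \left(3 - 33\right) = 24 \left(-13\right) \sqrt{9} - 30 = \left(-312\right) 3 - 30 = -936 - 30 = -966$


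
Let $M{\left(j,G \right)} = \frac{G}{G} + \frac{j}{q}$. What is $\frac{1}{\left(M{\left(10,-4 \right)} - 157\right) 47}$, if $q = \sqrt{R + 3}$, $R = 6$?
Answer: $- \frac{3}{21526} \approx -0.00013937$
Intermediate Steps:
$q = 3$ ($q = \sqrt{6 + 3} = \sqrt{9} = 3$)
$M{\left(j,G \right)} = 1 + \frac{j}{3}$ ($M{\left(j,G \right)} = \frac{G}{G} + \frac{j}{3} = 1 + j \frac{1}{3} = 1 + \frac{j}{3}$)
$\frac{1}{\left(M{\left(10,-4 \right)} - 157\right) 47} = \frac{1}{\left(\left(1 + \frac{1}{3} \cdot 10\right) - 157\right) 47} = \frac{1}{\left(\left(1 + \frac{10}{3}\right) - 157\right) 47} = \frac{1}{\left(\frac{13}{3} - 157\right) 47} = \frac{1}{\left(- \frac{458}{3}\right) 47} = \frac{1}{- \frac{21526}{3}} = - \frac{3}{21526}$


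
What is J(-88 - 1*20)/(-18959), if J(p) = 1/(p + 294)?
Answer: -1/3526374 ≈ -2.8358e-7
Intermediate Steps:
J(p) = 1/(294 + p)
J(-88 - 1*20)/(-18959) = 1/((294 + (-88 - 1*20))*(-18959)) = -1/18959/(294 + (-88 - 20)) = -1/18959/(294 - 108) = -1/18959/186 = (1/186)*(-1/18959) = -1/3526374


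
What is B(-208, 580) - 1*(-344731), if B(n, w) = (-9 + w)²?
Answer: 670772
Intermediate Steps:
B(-208, 580) - 1*(-344731) = (-9 + 580)² - 1*(-344731) = 571² + 344731 = 326041 + 344731 = 670772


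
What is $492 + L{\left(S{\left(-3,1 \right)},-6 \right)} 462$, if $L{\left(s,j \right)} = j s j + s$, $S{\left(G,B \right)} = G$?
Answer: $-50790$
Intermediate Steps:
$L{\left(s,j \right)} = s + s j^{2}$ ($L{\left(s,j \right)} = s j^{2} + s = s + s j^{2}$)
$492 + L{\left(S{\left(-3,1 \right)},-6 \right)} 462 = 492 + - 3 \left(1 + \left(-6\right)^{2}\right) 462 = 492 + - 3 \left(1 + 36\right) 462 = 492 + \left(-3\right) 37 \cdot 462 = 492 - 51282 = -50790$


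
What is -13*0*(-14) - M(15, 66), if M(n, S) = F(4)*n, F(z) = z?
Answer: -60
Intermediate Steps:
M(n, S) = 4*n
-13*0*(-14) - M(15, 66) = -13*0*(-14) - 4*15 = 0*(-14) - 1*60 = 0 - 60 = -60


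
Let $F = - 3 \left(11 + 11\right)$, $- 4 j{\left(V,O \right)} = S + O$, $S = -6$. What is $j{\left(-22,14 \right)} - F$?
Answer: $64$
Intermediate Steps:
$j{\left(V,O \right)} = \frac{3}{2} - \frac{O}{4}$ ($j{\left(V,O \right)} = - \frac{-6 + O}{4} = \frac{3}{2} - \frac{O}{4}$)
$F = -66$ ($F = \left(-3\right) 22 = -66$)
$j{\left(-22,14 \right)} - F = \left(\frac{3}{2} - \frac{7}{2}\right) - -66 = \left(\frac{3}{2} - \frac{7}{2}\right) + 66 = -2 + 66 = 64$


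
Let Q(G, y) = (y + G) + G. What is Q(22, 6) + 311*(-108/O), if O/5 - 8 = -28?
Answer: 9647/25 ≈ 385.88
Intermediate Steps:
Q(G, y) = y + 2*G (Q(G, y) = (G + y) + G = y + 2*G)
O = -100 (O = 40 + 5*(-28) = 40 - 140 = -100)
Q(22, 6) + 311*(-108/O) = (6 + 2*22) + 311*(-108/(-100)) = (6 + 44) + 311*(-108*(-1/100)) = 50 + 311*(27/25) = 50 + 8397/25 = 9647/25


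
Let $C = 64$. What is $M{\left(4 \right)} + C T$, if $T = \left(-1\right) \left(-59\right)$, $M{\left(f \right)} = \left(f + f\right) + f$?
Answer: $3788$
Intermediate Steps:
$M{\left(f \right)} = 3 f$ ($M{\left(f \right)} = 2 f + f = 3 f$)
$T = 59$
$M{\left(4 \right)} + C T = 3 \cdot 4 + 64 \cdot 59 = 12 + 3776 = 3788$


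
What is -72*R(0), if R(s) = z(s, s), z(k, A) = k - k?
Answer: 0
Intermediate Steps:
z(k, A) = 0
R(s) = 0
-72*R(0) = -72*0 = 0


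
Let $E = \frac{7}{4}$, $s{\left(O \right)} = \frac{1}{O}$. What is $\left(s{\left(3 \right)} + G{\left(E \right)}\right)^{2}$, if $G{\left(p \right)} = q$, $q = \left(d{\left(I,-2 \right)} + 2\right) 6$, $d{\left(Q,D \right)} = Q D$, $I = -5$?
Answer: $\frac{47089}{9} \approx 5232.1$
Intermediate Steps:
$d{\left(Q,D \right)} = D Q$
$q = 72$ ($q = \left(\left(-2\right) \left(-5\right) + 2\right) 6 = \left(10 + 2\right) 6 = 12 \cdot 6 = 72$)
$E = \frac{7}{4}$ ($E = 7 \cdot \frac{1}{4} = \frac{7}{4} \approx 1.75$)
$G{\left(p \right)} = 72$
$\left(s{\left(3 \right)} + G{\left(E \right)}\right)^{2} = \left(\frac{1}{3} + 72\right)^{2} = \left(\frac{217}{3}\right)^{2} = \frac{47089}{9}$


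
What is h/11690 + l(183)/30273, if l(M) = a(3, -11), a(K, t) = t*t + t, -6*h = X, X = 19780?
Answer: -3283803/11796379 ≈ -0.27837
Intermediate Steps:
h = -9890/3 (h = -⅙*19780 = -9890/3 ≈ -3296.7)
a(K, t) = t + t² (a(K, t) = t² + t = t + t²)
l(M) = 110 (l(M) = -11*(1 - 11) = -11*(-10) = 110)
h/11690 + l(183)/30273 = -9890/3/11690 + 110/30273 = -9890/3*1/11690 + 110*(1/30273) = -989/3507 + 110/30273 = -3283803/11796379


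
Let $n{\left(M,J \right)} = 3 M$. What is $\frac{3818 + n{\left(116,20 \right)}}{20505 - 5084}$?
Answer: $\frac{4166}{15421} \approx 0.27015$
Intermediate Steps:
$\frac{3818 + n{\left(116,20 \right)}}{20505 - 5084} = \frac{3818 + 3 \cdot 116}{20505 - 5084} = \frac{3818 + 348}{15421} = 4166 \cdot \frac{1}{15421} = \frac{4166}{15421}$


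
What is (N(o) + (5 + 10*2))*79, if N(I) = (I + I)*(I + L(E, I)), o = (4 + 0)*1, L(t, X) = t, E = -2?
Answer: 3239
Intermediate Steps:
o = 4 (o = 4*1 = 4)
N(I) = 2*I*(-2 + I) (N(I) = (I + I)*(I - 2) = (2*I)*(-2 + I) = 2*I*(-2 + I))
(N(o) + (5 + 10*2))*79 = (2*4*(-2 + 4) + (5 + 10*2))*79 = (2*4*2 + (5 + 20))*79 = (16 + 25)*79 = 41*79 = 3239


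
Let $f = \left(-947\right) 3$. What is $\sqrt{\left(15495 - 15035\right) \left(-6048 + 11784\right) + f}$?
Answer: $\sqrt{2635719} \approx 1623.5$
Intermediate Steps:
$f = -2841$
$\sqrt{\left(15495 - 15035\right) \left(-6048 + 11784\right) + f} = \sqrt{\left(15495 - 15035\right) \left(-6048 + 11784\right) - 2841} = \sqrt{460 \cdot 5736 - 2841} = \sqrt{2638560 - 2841} = \sqrt{2635719}$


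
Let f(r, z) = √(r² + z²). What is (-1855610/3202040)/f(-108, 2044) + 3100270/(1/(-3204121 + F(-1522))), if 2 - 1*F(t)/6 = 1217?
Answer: -9956241180970 - 185561*√10474/67076333920 ≈ -9.9562e+12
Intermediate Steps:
F(t) = -7290 (F(t) = 12 - 6*1217 = 12 - 7302 = -7290)
(-1855610/3202040)/f(-108, 2044) + 3100270/(1/(-3204121 + F(-1522))) = (-1855610/3202040)/(√((-108)² + 2044²)) + 3100270/(1/(-3204121 - 7290)) = (-1855610*1/3202040)/(√(11664 + 4177936)) + 3100270/(1/(-3211411)) = -185561*√10474/209480/320204 + 3100270/(-1/3211411) = -185561*√10474/209480/320204 + 3100270*(-3211411) = -185561*√10474/67076333920 - 9956241180970 = -9956241180970 - 185561*√10474/67076333920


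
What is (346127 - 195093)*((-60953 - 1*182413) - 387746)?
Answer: -95319369808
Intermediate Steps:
(346127 - 195093)*((-60953 - 1*182413) - 387746) = 151034*((-60953 - 182413) - 387746) = 151034*(-243366 - 387746) = 151034*(-631112) = -95319369808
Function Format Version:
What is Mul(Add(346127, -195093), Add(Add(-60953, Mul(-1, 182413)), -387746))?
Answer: -95319369808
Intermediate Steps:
Mul(Add(346127, -195093), Add(Add(-60953, Mul(-1, 182413)), -387746)) = Mul(151034, Add(Add(-60953, -182413), -387746)) = Mul(151034, Add(-243366, -387746)) = Mul(151034, -631112) = -95319369808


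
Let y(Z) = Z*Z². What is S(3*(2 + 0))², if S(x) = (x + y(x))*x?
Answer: 1774224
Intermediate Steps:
y(Z) = Z³
S(x) = x*(x + x³) (S(x) = (x + x³)*x = x*(x + x³))
S(3*(2 + 0))² = ((3*(2 + 0))² + (3*(2 + 0))⁴)² = ((3*2)² + (3*2)⁴)² = (6² + 6⁴)² = (36 + 1296)² = 1332² = 1774224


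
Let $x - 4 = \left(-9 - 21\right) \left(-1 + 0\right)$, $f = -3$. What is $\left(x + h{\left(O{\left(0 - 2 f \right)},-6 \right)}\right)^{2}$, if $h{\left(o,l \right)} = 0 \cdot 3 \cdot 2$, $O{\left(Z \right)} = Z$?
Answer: $1156$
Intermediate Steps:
$h{\left(o,l \right)} = 0$ ($h{\left(o,l \right)} = 0 \cdot 2 = 0$)
$x = 34$ ($x = 4 + \left(-9 - 21\right) \left(-1 + 0\right) = 4 - -30 = 4 + 30 = 34$)
$\left(x + h{\left(O{\left(0 - 2 f \right)},-6 \right)}\right)^{2} = \left(34 + 0\right)^{2} = 34^{2} = 1156$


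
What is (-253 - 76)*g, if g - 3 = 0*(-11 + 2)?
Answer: -987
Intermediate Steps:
g = 3 (g = 3 + 0*(-11 + 2) = 3 + 0*(-9) = 3 + 0 = 3)
(-253 - 76)*g = (-253 - 76)*3 = -329*3 = -987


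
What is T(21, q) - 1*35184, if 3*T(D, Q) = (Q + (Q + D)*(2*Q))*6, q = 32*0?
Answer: -35184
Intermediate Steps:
q = 0
T(D, Q) = 2*Q + 4*Q*(D + Q) (T(D, Q) = ((Q + (Q + D)*(2*Q))*6)/3 = ((Q + (D + Q)*(2*Q))*6)/3 = ((Q + 2*Q*(D + Q))*6)/3 = (6*Q + 12*Q*(D + Q))/3 = 2*Q + 4*Q*(D + Q))
T(21, q) - 1*35184 = 2*0*(1 + 2*21 + 2*0) - 1*35184 = 2*0*(1 + 42 + 0) - 35184 = 2*0*43 - 35184 = 0 - 35184 = -35184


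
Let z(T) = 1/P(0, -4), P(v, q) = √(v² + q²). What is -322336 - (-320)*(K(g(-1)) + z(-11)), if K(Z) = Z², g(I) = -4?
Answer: -317136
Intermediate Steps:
P(v, q) = √(q² + v²)
z(T) = ¼ (z(T) = 1/(√((-4)² + 0²)) = 1/(√(16 + 0)) = 1/(√16) = 1/4 = ¼)
-322336 - (-320)*(K(g(-1)) + z(-11)) = -322336 - (-320)*((-4)² + ¼) = -322336 - (-320)*(16 + ¼) = -322336 - (-320)*65/4 = -322336 - 1*(-5200) = -322336 + 5200 = -317136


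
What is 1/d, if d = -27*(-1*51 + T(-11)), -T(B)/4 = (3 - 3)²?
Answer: 1/1377 ≈ 0.00072622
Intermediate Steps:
T(B) = 0 (T(B) = -4*(3 - 3)² = -4*0² = -4*0 = 0)
d = 1377 (d = -27*(-1*51 + 0) = -27*(-51 + 0) = -27*(-51) = 1377)
1/d = 1/1377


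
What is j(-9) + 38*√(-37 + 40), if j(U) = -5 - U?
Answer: 4 + 38*√3 ≈ 69.818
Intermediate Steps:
j(-9) + 38*√(-37 + 40) = (-5 - 1*(-9)) + 38*√(-37 + 40) = (-5 + 9) + 38*√3 = 4 + 38*√3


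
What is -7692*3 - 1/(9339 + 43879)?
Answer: -1228058569/53218 ≈ -23076.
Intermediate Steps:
-7692*3 - 1/(9339 + 43879) = -23076 - 1/53218 = -1228058569/53218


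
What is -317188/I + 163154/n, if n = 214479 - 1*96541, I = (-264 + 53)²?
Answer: -15072369555/2625358849 ≈ -5.7411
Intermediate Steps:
I = 44521 (I = (-211)² = 44521)
n = 117938 (n = 214479 - 96541 = 117938)
-317188/I + 163154/n = -317188/44521 + 163154/117938 = -317188*1/44521 + 163154*(1/117938) = -317188/44521 + 81577/58969 = -15072369555/2625358849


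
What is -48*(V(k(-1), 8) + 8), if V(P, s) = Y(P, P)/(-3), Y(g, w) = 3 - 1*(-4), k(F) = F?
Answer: -272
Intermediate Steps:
Y(g, w) = 7 (Y(g, w) = 3 + 4 = 7)
V(P, s) = -7/3 (V(P, s) = 7/(-3) = 7*(-⅓) = -7/3)
-48*(V(k(-1), 8) + 8) = -48*(-7/3 + 8) = -48*17/3 = -272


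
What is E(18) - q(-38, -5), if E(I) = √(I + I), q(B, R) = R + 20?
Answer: -9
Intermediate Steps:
q(B, R) = 20 + R
E(I) = √2*√I (E(I) = √(2*I) = √2*√I)
E(18) - q(-38, -5) = √2*√18 - (20 - 5) = √2*(3*√2) - 1*15 = 6 - 15 = -9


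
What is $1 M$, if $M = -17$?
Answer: $-17$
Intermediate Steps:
$1 M = 1 \left(-17\right) = -17$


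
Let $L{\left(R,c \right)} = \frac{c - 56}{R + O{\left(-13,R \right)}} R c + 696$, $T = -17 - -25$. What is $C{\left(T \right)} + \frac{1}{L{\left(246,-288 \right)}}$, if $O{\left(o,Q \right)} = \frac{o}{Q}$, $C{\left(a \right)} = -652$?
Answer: $- \frac{3936483347977}{6037551240} \approx -652.0$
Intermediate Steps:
$T = 8$ ($T = -17 + 25 = 8$)
$L{\left(R,c \right)} = 696 + \frac{R c \left(-56 + c\right)}{R - \frac{13}{R}}$ ($L{\left(R,c \right)} = \frac{c - 56}{R - \frac{13}{R}} R c + 696 = \frac{-56 + c}{R - \frac{13}{R}} R c + 696 = \frac{R \left(-56 + c\right)}{R - \frac{13}{R}} c + 696 = \frac{R c \left(-56 + c\right)}{R - \frac{13}{R}} + 696 = 696 + \frac{R c \left(-56 + c\right)}{R - \frac{13}{R}}$)
$C{\left(T \right)} + \frac{1}{L{\left(246,-288 \right)}} = -652 + \frac{1}{\frac{1}{-13 + 246^{2}} \left(-9048 + 246^{2} \left(696 + \left(-288\right)^{2} - -16128\right)\right)} = -652 + \frac{1}{\frac{1}{-13 + 60516} \left(-9048 + 60516 \left(696 + 82944 + 16128\right)\right)} = -652 + \frac{1}{\frac{1}{60503} \left(-9048 + 60516 \cdot 99768\right)} = -652 + \frac{1}{\frac{1}{60503} \left(-9048 + 6037560288\right)} = -652 + \frac{1}{\frac{1}{60503} \cdot 6037551240} = -652 + \frac{1}{\frac{6037551240}{60503}} = -652 + \frac{60503}{6037551240} = - \frac{3936483347977}{6037551240}$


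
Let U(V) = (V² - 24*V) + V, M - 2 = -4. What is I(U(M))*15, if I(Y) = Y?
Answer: 750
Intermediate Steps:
M = -2 (M = 2 - 4 = -2)
U(V) = V² - 23*V
I(U(M))*15 = -2*(-23 - 2)*15 = -2*(-25)*15 = 50*15 = 750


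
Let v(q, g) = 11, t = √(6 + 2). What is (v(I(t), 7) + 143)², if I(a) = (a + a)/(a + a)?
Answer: 23716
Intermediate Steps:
t = 2*√2 (t = √8 = 2*√2 ≈ 2.8284)
I(a) = 1 (I(a) = (2*a)/((2*a)) = (2*a)*(1/(2*a)) = 1)
(v(I(t), 7) + 143)² = (11 + 143)² = 154² = 23716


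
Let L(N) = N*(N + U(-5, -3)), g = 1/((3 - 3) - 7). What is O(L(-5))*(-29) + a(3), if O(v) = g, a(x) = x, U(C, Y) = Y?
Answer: 50/7 ≈ 7.1429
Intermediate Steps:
g = -1/7 (g = 1/(0 - 7) = 1/(-7) = -1/7 ≈ -0.14286)
L(N) = N*(-3 + N) (L(N) = N*(N - 3) = N*(-3 + N))
O(v) = -1/7
O(L(-5))*(-29) + a(3) = -1/7*(-29) + 3 = 29/7 + 3 = 50/7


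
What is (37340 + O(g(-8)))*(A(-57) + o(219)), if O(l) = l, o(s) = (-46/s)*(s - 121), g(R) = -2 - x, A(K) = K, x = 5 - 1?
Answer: -634341994/219 ≈ -2.8965e+6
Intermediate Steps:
x = 4
g(R) = -6 (g(R) = -2 - 1*4 = -2 - 4 = -6)
o(s) = -46*(-121 + s)/s (o(s) = (-46/s)*(-121 + s) = -46*(-121 + s)/s)
(37340 + O(g(-8)))*(A(-57) + o(219)) = (37340 - 6)*(-57 + (-46 + 5566/219)) = 37334*(-57 + (-46 + 5566*(1/219))) = 37334*(-57 + (-46 + 5566/219)) = 37334*(-57 - 4508/219) = 37334*(-16991/219) = -634341994/219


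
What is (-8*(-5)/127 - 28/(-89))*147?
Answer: 1046052/11303 ≈ 92.546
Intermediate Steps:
(-8*(-5)/127 - 28/(-89))*147 = (40*(1/127) - 28*(-1/89))*147 = (40/127 + 28/89)*147 = (7116/11303)*147 = 1046052/11303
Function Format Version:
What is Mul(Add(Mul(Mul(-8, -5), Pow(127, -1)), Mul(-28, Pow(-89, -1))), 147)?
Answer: Rational(1046052, 11303) ≈ 92.546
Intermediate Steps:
Mul(Add(Mul(Mul(-8, -5), Pow(127, -1)), Mul(-28, Pow(-89, -1))), 147) = Mul(Add(Mul(40, Rational(1, 127)), Mul(-28, Rational(-1, 89))), 147) = Mul(Add(Rational(40, 127), Rational(28, 89)), 147) = Mul(Rational(7116, 11303), 147) = Rational(1046052, 11303)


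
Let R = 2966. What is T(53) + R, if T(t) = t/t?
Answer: 2967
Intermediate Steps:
T(t) = 1
T(53) + R = 1 + 2966 = 2967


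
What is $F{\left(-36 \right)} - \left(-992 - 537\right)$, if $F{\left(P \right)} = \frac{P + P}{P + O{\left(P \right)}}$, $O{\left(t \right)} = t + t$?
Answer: $\frac{4589}{3} \approx 1529.7$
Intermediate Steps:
$O{\left(t \right)} = 2 t$
$F{\left(P \right)} = \frac{2}{3}$ ($F{\left(P \right)} = \frac{P + P}{P + 2 P} = \frac{2 P}{3 P} = 2 P \frac{1}{3 P} = \frac{2}{3}$)
$F{\left(-36 \right)} - \left(-992 - 537\right) = \frac{2}{3} - \left(-992 - 537\right) = \frac{2}{3} - -1529 = \frac{2}{3} + 1529 = \frac{4589}{3}$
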